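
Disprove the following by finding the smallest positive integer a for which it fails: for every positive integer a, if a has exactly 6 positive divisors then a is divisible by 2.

a = 45

We need the least positive integer a for which a has exactly 6 positive divisors but a is not divisible by 2.
The first 6 eligible values, up to a = 44, all satisfy the conclusion.
a = 45: τ(45) = 6; 45 mod 2 = 1.
So a = 45 is the smallest counterexample.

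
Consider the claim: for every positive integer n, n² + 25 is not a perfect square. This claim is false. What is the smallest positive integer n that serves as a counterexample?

n = 12

A counterexample is any positive integer n such that n² + 25 is a perfect square; we check each in order.
The first 11 eligible values, up to n = 11, all satisfy the conclusion.
n = 12: 12² + 25 = 169 = 13², a perfect square.
Hence n = 12 is a counterexample.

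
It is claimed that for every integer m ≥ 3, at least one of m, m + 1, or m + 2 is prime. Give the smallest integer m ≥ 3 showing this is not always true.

m = 8

A counterexample is any integer m ≥ 3 such that m, m + 1, m + 2 are all composite; we check each in order.
For m = 3, 4, 5, 6, 7 the conclusion holds.
m = 8: 8 = 2 × 4; 9 = 3 × 3; 10 = 2 × 5 — all composite.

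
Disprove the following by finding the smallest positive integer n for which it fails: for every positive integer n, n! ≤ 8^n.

n = 20

For n = 1, 2, 3, 4, …, 17, 18, 19 the conclusion holds.
n = 20: n! = 2432902008176640000 and 8^n = 1152921504606846976, so 2432902008176640000 > 1152921504606846976.
Hence n = 20 is a counterexample.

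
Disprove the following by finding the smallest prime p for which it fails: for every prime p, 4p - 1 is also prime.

p = 7

We need the least prime p for which 4p - 1 is not prime.
p = 2: 4p - 1 = 7, prime.
p = 3: 4p - 1 = 11, prime.
p = 5: 4p - 1 = 19, prime.
p = 7: 4p - 1 = 27 = 3 × 9, not prime.
So p = 7 is the smallest counterexample.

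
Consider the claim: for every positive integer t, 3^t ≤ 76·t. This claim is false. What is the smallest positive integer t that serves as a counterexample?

t = 6

The first 5 eligible values, up to t = 5, all satisfy the conclusion.
t = 6: 3^t = 729 and 76·t = 456, so 729 > 456.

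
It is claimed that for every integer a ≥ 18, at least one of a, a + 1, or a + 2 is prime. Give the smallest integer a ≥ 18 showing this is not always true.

a = 20

We need the least integer a ≥ 18 for which a, a + 1, a + 2 are all composite.
For a = 18, 19 the conclusion holds.
a = 20: 20 = 2 × 10; 21 = 3 × 7; 22 = 2 × 11 — all composite.
Thus a = 20 disproves the claim, and no smaller a works.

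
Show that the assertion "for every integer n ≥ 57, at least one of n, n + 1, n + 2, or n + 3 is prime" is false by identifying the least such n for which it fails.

n = 62

n = 57: 59 is prime.
n = 58: 59 is prime.
n = 59: 59 is prime.
n = 60: 61 is prime.
n = 61: 61 is prime.
n = 62: 62 = 2 × 31; 63 = 3 × 21; 64 = 2 × 32; 65 = 5 × 13 — all composite.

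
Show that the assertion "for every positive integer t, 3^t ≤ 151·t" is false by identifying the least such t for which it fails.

For t = 1, 2, 3, 4, 5, 6 the conclusion holds.
t = 7: 3^t = 2187 and 151·t = 1057, so 2187 > 1057.
Hence t = 7 is a counterexample.

t = 7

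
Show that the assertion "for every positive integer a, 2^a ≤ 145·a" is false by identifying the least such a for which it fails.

For a = 1, 2, 3, 4, 5, 6, 7, 8, 9, 10 the conclusion holds.
a = 11: 2^a = 2048 and 145·a = 1595, so 2048 > 1595.

a = 11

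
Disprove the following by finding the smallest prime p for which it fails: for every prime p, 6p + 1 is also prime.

We need the least prime p for which 6p + 1 is not prime.
p = 2: 6p + 1 = 13, prime.
p = 3: 6p + 1 = 19, prime.
p = 5: 6p + 1 = 31, prime.
p = 7: 6p + 1 = 43, prime.
p = 11: 6p + 1 = 67, prime.
p = 13: 6p + 1 = 79, prime.
p = 17: 6p + 1 = 103, prime.
p = 19: 6p + 1 = 115 = 5 × 23, not prime.

p = 19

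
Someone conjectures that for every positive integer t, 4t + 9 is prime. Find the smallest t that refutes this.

We need the least positive integer t for which 4t + 9 is not prime.
t = 1: 4t + 9 = 13, prime.
t = 2: 4t + 9 = 17, prime.
t = 3: 4t + 9 = 21 = 3 × 7, composite.

t = 3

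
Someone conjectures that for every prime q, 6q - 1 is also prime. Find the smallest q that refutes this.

q = 11

We need the least prime q for which 6q - 1 is not prime.
The first 4 eligible values, up to q = 7, all satisfy the conclusion.
q = 11: 6q - 1 = 65 = 5 × 13, not prime.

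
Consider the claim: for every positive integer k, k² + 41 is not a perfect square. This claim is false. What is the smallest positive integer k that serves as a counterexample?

k = 20

A counterexample is any positive integer k such that k² + 41 is a perfect square; we check each in order.
For k = 1, 2, 3, 4, …, 17, 18, 19 the conclusion holds.
k = 20: 20² + 41 = 441 = 21², a perfect square.
So k = 20 is the smallest counterexample.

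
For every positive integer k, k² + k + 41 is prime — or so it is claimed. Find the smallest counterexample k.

Check each positive integer k in order until k² + k + 41 is not prime.
For k = 1, 2, 3, 4, …, 37, 38, 39 the conclusion holds.
k = 40: k² + k + 41 = 1681 = 41 × 41, composite.
So k = 40 is the smallest counterexample.

k = 40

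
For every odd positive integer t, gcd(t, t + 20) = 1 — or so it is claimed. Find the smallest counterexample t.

t = 5

Check each odd positive integer t in order until gcd(t, t + 20) > 1.
For t = 1, 3 the conclusion holds.
t = 5: gcd(5, 25) = 5.
So t = 5 is the smallest counterexample.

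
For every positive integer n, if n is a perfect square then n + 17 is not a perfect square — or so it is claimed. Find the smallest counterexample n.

n = 64

The first 7 eligible values, up to n = 49, all satisfy the conclusion.
n = 64: 64 = 8² and 64 + 17 = 81 = 9².
Thus n = 64 disproves the claim, and no smaller n works.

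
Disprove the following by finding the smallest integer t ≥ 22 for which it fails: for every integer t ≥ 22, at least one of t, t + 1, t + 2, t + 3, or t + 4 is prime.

t = 24

A counterexample is any integer t ≥ 22 such that t, t + 1, t + 2, t + 3, t + 4 are all composite; we check each in order.
For t = 22, 23 the conclusion holds.
t = 24: 24 = 2 × 12; 25 = 5 × 5; 26 = 2 × 13; 27 = 3 × 9; 28 = 2 × 14 — all composite.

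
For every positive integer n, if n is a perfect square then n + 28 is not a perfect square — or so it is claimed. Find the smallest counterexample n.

The first 5 eligible values, up to n = 25, all satisfy the conclusion.
n = 36: 36 = 6² and 36 + 28 = 64 = 8².
Thus n = 36 disproves the claim, and no smaller n works.

n = 36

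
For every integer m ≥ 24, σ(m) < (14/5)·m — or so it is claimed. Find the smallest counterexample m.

A counterexample is any integer m ≥ 24 such that the claim fails; we check each in order.
The first 36 eligible values, up to m = 59, all satisfy the conclusion.
m = 60: σ(60) = 168; 168 ≥ 168.

m = 60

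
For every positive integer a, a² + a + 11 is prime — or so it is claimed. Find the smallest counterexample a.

a = 10

The first 9 eligible values, up to a = 9, all satisfy the conclusion.
a = 10: a² + a + 11 = 121 = 11 × 11, composite.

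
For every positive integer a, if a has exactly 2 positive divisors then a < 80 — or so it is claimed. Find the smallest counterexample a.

A counterexample is any positive integer a such that a has exactly 2 positive divisors but the claim fails; we check each in order.
The first 22 eligible values, up to a = 79, all satisfy the conclusion.
a = 83: τ(83) = 2; 83 ≥ 80.
So a = 83 is the smallest counterexample.

a = 83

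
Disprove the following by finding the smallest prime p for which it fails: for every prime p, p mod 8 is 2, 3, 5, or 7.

p = 17

Check each prime p in order until the claim fails.
The first 6 eligible values, up to p = 13, all satisfy the conclusion.
p = 17: 17 mod 8 = 1 — not in {2, 3, 5, 7}.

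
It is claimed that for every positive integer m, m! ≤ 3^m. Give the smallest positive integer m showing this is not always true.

m = 7

m = 1: m! = 1 and 3^m = 3, so 1 ≤ 3.
m = 2: m! = 2 and 3^m = 9, so 2 ≤ 9.
m = 3: m! = 6 and 3^m = 27, so 6 ≤ 27.
m = 4: m! = 24 and 3^m = 81, so 24 ≤ 81.
m = 5: m! = 120 and 3^m = 243, so 120 ≤ 243.
m = 6: m! = 720 and 3^m = 729, so 720 ≤ 729.
m = 7: m! = 5040 and 3^m = 2187, so 5040 > 2187.
Hence m = 7 is a counterexample.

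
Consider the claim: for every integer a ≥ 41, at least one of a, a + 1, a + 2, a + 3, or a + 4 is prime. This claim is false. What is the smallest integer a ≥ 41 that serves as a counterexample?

a = 48

For a = 41, 42, 43, 44, 45, 46, 47 the conclusion holds.
a = 48: 48 = 2 × 24; 49 = 7 × 7; 50 = 2 × 25; 51 = 3 × 17; 52 = 2 × 26 — all composite.
Thus a = 48 disproves the claim, and no smaller a works.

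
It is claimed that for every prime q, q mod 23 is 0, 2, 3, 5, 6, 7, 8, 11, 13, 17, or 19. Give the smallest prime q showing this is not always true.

For q = 2, 3, 5, 7, …, 23, 29, 31 the conclusion holds.
q = 37: 37 mod 23 = 14 — not in {0, 2, 3, 5, 6, 7, 8, 11, 13, 17, 19}.

q = 37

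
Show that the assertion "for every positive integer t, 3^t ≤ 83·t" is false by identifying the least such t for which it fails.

t = 6

For t = 1, 2, 3, 4, 5 the conclusion holds.
t = 6: 3^t = 729 and 83·t = 498, so 729 > 498.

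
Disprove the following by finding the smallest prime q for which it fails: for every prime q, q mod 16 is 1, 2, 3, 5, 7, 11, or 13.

Check each prime q in order until the claim fails.
The first 10 eligible values, up to q = 29, all satisfy the conclusion.
q = 31: 31 mod 16 = 15 — not in {1, 2, 3, 5, 7, 11, 13}.
Thus q = 31 disproves the claim, and no smaller q works.

q = 31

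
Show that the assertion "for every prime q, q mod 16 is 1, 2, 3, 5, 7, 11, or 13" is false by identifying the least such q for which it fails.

q = 31

For q = 2, 3, 5, 7, 11, 13, 17, 19, 23, 29 the conclusion holds.
q = 31: 31 mod 16 = 15 — not in {1, 2, 3, 5, 7, 11, 13}.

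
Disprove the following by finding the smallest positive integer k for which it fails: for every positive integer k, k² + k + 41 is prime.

For k = 1, 2, 3, 4, …, 37, 38, 39 the conclusion holds.
k = 40: k² + k + 41 = 1681 = 41 × 41, composite.
Thus k = 40 disproves the claim, and no smaller k works.

k = 40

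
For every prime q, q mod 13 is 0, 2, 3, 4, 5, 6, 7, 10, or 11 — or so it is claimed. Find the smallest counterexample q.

q = 47

For q = 2, 3, 5, 7, …, 37, 41, 43 the conclusion holds.
q = 47: 47 mod 13 = 8 — not in {0, 2, 3, 4, 5, 6, 7, 10, 11}.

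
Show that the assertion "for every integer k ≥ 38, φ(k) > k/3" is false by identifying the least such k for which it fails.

We need the least integer k ≥ 38 for which the claim fails.
For k = 38, 39, 40, 41 the conclusion holds.
k = 42: φ(42) = 12 and 42/3 = 14, so φ(42) ≤ 42/3.
So k = 42 is the smallest counterexample.

k = 42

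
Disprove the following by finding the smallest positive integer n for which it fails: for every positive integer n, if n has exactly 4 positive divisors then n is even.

n = 15

A counterexample is any positive integer n such that n has exactly 4 positive divisors but n is odd; we check each in order.
n = 6: divisors of 6: 1, 2, 3, 6; 6 is even.
n = 8: divisors of 8: 1, 2, 4, 8; 8 is even.
n = 10: divisors of 10: 1, 2, 5, 10; 10 is even.
n = 14: divisors of 14: 1, 2, 7, 14; 14 is even.
n = 15: divisors of 15: 1, 3, 5, 15; 15 is odd.
Thus n = 15 disproves the claim, and no smaller n works.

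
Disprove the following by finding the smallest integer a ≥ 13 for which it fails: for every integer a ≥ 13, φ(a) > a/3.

a = 18

We need the least integer a ≥ 13 for which the claim fails.
a = 13: φ(13) = 12 and 13/3 = 13/3, so φ(13) > 13/3.
a = 14: φ(14) = 6 and 14/3 = 14/3, so φ(14) > 14/3.
a = 15: φ(15) = 8 and 15/3 = 5, so φ(15) > 15/3.
a = 16: φ(16) = 8 and 16/3 = 16/3, so φ(16) > 16/3.
a = 17: φ(17) = 16 and 17/3 = 17/3, so φ(17) > 17/3.
a = 18: φ(18) = 6 and 18/3 = 6, so φ(18) ≤ 18/3.
So a = 18 is the smallest counterexample.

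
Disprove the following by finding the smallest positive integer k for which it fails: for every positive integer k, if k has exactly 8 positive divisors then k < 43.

A counterexample is any positive integer k such that k has exactly 8 positive divisors but the claim fails; we check each in order.
For k = 24, 30, 40, 42 the conclusion holds.
k = 54: τ(54) = 8; 54 ≥ 43.
Hence k = 54 is a counterexample.

k = 54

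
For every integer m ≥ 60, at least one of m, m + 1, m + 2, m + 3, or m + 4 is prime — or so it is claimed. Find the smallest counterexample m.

m = 62

Check each integer m ≥ 60 in order until m, m + 1, m + 2, m + 3, m + 4 are all composite.
For m = 60, 61 the conclusion holds.
m = 62: 62 = 2 × 31; 63 = 3 × 21; 64 = 2 × 32; 65 = 5 × 13; 66 = 2 × 33 — all composite.
Thus m = 62 disproves the claim, and no smaller m works.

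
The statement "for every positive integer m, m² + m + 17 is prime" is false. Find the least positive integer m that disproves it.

For m = 1, 2, 3, 4, …, 13, 14, 15 the conclusion holds.
m = 16: m² + m + 17 = 289 = 17 × 17, composite.
Hence m = 16 is a counterexample.

m = 16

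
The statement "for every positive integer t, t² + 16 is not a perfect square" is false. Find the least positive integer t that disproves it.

t = 3

We need the least positive integer t for which t² + 16 is a perfect square.
t = 1: 1² + 16 = 17, not a perfect square.
t = 2: 2² + 16 = 20, not a perfect square.
t = 3: 3² + 16 = 25 = 5², a perfect square.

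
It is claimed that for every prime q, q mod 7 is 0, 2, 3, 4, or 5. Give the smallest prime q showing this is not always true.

A counterexample is any prime q such that the claim fails; we check each in order.
q = 2: 2 mod 7 = 2.
q = 3: 3 mod 7 = 3.
q = 5: 5 mod 7 = 5.
q = 7: 7 mod 7 = 0.
q = 11: 11 mod 7 = 4.
q = 13: 13 mod 7 = 6 — not in {0, 2, 3, 4, 5}.
Thus q = 13 disproves the claim, and no smaller q works.

q = 13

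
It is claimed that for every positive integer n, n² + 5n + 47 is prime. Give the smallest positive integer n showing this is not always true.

For n = 1, 2, 3, 4, …, 35, 36, 37 the conclusion holds.
n = 38: n² + 5n + 47 = 1681 = 41 × 41, composite.

n = 38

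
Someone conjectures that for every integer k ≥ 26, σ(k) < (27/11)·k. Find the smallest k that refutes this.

A counterexample is any integer k ≥ 26 such that the claim fails; we check each in order.
The first 10 eligible values, up to k = 35, all satisfy the conclusion.
k = 36: σ(36) = 91; 91 ≥ 972/11.
Thus k = 36 disproves the claim, and no smaller k works.

k = 36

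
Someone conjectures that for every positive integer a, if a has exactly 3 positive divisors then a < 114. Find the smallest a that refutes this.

a = 121

A counterexample is any positive integer a such that a has exactly 3 positive divisors but the claim fails; we check each in order.
The first 4 eligible values, up to a = 49, all satisfy the conclusion.
a = 121: τ(121) = 3; 121 ≥ 114.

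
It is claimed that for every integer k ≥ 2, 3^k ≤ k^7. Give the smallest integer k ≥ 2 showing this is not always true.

We need the least integer k ≥ 2 for which 3^k > k^7.
For k = 2, 3, 4, 5, …, 16, 17, 18 the conclusion holds.
k = 19: 3^k = 1162261467 and k^7 = 893871739, so 1162261467 > 893871739.
Thus k = 19 disproves the claim, and no smaller k works.

k = 19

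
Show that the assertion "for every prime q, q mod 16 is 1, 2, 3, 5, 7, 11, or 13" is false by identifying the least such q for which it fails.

For q = 2, 3, 5, 7, 11, 13, 17, 19, 23, 29 the conclusion holds.
q = 31: 31 mod 16 = 15 — not in {1, 2, 3, 5, 7, 11, 13}.

q = 31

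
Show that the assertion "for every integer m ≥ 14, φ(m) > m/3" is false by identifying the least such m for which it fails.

Check each integer m ≥ 14 in order until the claim fails.
m = 14: φ(14) = 6 and 14/3 = 14/3, so φ(14) > 14/3.
m = 15: φ(15) = 8 and 15/3 = 5, so φ(15) > 15/3.
m = 16: φ(16) = 8 and 16/3 = 16/3, so φ(16) > 16/3.
m = 17: φ(17) = 16 and 17/3 = 17/3, so φ(17) > 17/3.
m = 18: φ(18) = 6 and 18/3 = 6, so φ(18) ≤ 18/3.
Thus m = 18 disproves the claim, and no smaller m works.

m = 18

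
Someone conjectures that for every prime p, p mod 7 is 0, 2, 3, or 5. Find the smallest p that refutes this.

We need the least prime p for which the claim fails.
p = 2: 2 mod 7 = 2.
p = 3: 3 mod 7 = 3.
p = 5: 5 mod 7 = 5.
p = 7: 7 mod 7 = 0.
p = 11: 11 mod 7 = 4 — not in {0, 2, 3, 5}.

p = 11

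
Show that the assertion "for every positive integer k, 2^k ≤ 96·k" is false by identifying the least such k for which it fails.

We need the least positive integer k for which 2^k > 96·k.
For k = 1, 2, 3, 4, 5, 6, 7, 8, 9 the conclusion holds.
k = 10: 2^k = 1024 and 96·k = 960, so 1024 > 960.
So k = 10 is the smallest counterexample.

k = 10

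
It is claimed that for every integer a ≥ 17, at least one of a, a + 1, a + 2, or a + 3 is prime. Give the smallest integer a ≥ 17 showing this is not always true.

a = 24

Check each integer a ≥ 17 in order until a, a + 1, a + 2, a + 3 are all composite.
For a = 17, 18, 19, 20, 21, 22, 23 the conclusion holds.
a = 24: 24 = 2 × 12; 25 = 5 × 5; 26 = 2 × 13; 27 = 3 × 9 — all composite.
Hence a = 24 is a counterexample.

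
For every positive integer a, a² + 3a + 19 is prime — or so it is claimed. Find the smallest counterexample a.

a = 15

A counterexample is any positive integer a such that a² + 3a + 19 is not prime; we check each in order.
For a = 1, 2, 3, 4, …, 12, 13, 14 the conclusion holds.
a = 15: a² + 3a + 19 = 289 = 17 × 17, composite.
So a = 15 is the smallest counterexample.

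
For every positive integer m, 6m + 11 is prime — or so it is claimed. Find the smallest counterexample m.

m = 4

A counterexample is any positive integer m such that 6m + 11 is not prime; we check each in order.
For m = 1, 2, 3 the conclusion holds.
m = 4: 6m + 11 = 35 = 5 × 7, composite.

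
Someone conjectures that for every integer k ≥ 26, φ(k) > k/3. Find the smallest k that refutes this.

k = 30

For k = 26, 27, 28, 29 the conclusion holds.
k = 30: φ(30) = 8 and 30/3 = 10, so φ(30) ≤ 30/3.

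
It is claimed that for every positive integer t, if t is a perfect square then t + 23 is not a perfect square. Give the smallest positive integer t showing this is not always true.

t = 121

Check each positive integer t in order until t is a perfect square but t + 23 is a perfect square.
The first 10 eligible values, up to t = 100, all satisfy the conclusion.
t = 121: 121 = 11² and 121 + 23 = 144 = 12².
Hence t = 121 is a counterexample.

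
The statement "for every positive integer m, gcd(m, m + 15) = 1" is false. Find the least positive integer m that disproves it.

A counterexample is any positive integer m such that gcd(m, m + 15) > 1; we check each in order.
m = 1: gcd(1, 16) = 1.
m = 2: gcd(2, 17) = 1.
m = 3: gcd(3, 18) = 3.

m = 3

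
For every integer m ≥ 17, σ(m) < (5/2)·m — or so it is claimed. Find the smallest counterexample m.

For m = 17, 18, 19, 20, 21, 22, 23 the conclusion holds.
m = 24: σ(24) = 60; 60 ≥ 60.
So m = 24 is the smallest counterexample.

m = 24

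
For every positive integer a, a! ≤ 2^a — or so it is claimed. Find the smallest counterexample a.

a = 1: a! = 1 and 2^a = 2, so 1 ≤ 2.
a = 2: a! = 2 and 2^a = 4, so 2 ≤ 4.
a = 3: a! = 6 and 2^a = 8, so 6 ≤ 8.
a = 4: a! = 24 and 2^a = 16, so 24 > 16.
So a = 4 is the smallest counterexample.

a = 4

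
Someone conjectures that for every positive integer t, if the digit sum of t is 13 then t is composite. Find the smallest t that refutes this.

We need the least positive integer t for which the digit sum of t is 13 but t is prime.
For t = 49, 58 the conclusion holds.
t = 67: digit sum 13; 67 is prime, not composite.
Thus t = 67 disproves the claim, and no smaller t works.

t = 67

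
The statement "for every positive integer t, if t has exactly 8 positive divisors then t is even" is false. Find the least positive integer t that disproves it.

t = 105

A counterexample is any positive integer t such that t has exactly 8 positive divisors but t is odd; we check each in order.
The first 12 eligible values, up to t = 104, all satisfy the conclusion.
t = 105: divisors of 105: 1, 3, 5, 7, 15, 21, 35, 105; 105 is odd.
So t = 105 is the smallest counterexample.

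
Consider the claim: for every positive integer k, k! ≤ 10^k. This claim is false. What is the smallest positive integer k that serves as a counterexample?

k = 25

For k = 1, 2, 3, 4, …, 22, 23, 24 the conclusion holds.
k = 25: k! = 15511210043330985984000000 and 10^k = 10000000000000000000000000, so 15511210043330985984000000 > 10000000000000000000000000.
Hence k = 25 is a counterexample.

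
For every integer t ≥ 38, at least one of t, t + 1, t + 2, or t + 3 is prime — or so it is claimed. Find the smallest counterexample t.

Check each integer t ≥ 38 in order until t, t + 1, t + 2, t + 3 are all composite.
For t = 38, 39, 40, 41, 42, 43, 44, 45, 46, 47 the conclusion holds.
t = 48: 48 = 2 × 24; 49 = 7 × 7; 50 = 2 × 25; 51 = 3 × 17 — all composite.
So t = 48 is the smallest counterexample.

t = 48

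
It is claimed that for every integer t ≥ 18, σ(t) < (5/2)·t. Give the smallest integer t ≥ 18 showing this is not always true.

t = 24

The first 6 eligible values, up to t = 23, all satisfy the conclusion.
t = 24: σ(24) = 60; 60 ≥ 60.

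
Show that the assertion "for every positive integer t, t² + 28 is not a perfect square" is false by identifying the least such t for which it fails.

t = 1: 1² + 28 = 29, not a perfect square.
t = 2: 2² + 28 = 32, not a perfect square.
t = 3: 3² + 28 = 37, not a perfect square.
t = 4: 4² + 28 = 44, not a perfect square.
t = 5: 5² + 28 = 53, not a perfect square.
t = 6: 6² + 28 = 64 = 8², a perfect square.

t = 6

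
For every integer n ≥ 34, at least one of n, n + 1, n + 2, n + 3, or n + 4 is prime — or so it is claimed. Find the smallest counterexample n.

n = 48

Check each integer n ≥ 34 in order until n, n + 1, n + 2, n + 3, n + 4 are all composite.
For n = 34, 35, 36, 37, …, 45, 46, 47 the conclusion holds.
n = 48: 48 = 2 × 24; 49 = 7 × 7; 50 = 2 × 25; 51 = 3 × 17; 52 = 2 × 26 — all composite.
Hence n = 48 is a counterexample.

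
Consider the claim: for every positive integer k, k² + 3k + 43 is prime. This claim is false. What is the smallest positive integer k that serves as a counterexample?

k = 39

For k = 1, 2, 3, 4, …, 36, 37, 38 the conclusion holds.
k = 39: k² + 3k + 43 = 1681 = 41 × 41, composite.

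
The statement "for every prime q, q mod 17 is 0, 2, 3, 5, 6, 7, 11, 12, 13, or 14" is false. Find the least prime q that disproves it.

q = 43

For q = 2, 3, 5, 7, …, 31, 37, 41 the conclusion holds.
q = 43: 43 mod 17 = 9 — not in {0, 2, 3, 5, 6, 7, 11, 12, 13, 14}.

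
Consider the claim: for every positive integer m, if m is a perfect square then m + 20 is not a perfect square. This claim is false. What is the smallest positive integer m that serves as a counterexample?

Check each positive integer m in order until m is a perfect square but m + 20 is a perfect square.
For m = 1, 4, 9 the conclusion holds.
m = 16: 16 = 4² and 16 + 20 = 36 = 6².
Hence m = 16 is a counterexample.

m = 16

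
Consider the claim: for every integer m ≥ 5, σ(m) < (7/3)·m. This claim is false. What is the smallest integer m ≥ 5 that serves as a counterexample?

A counterexample is any integer m ≥ 5 such that the claim fails; we check each in order.
m = 5: σ(5) = 6; 6 < 35/3.
m = 6: σ(6) = 12; 12 < 14.
m = 7: σ(7) = 8; 8 < 49/3.
m = 8: σ(8) = 15; 15 < 56/3.
m = 9: σ(9) = 13; 13 < 21.
m = 10: σ(10) = 18; 18 < 70/3.
m = 11: σ(11) = 12; 12 < 77/3.
m = 12: σ(12) = 28; 28 ≥ 28.
Thus m = 12 disproves the claim, and no smaller m works.

m = 12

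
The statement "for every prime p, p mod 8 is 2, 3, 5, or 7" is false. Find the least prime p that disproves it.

p = 17

A counterexample is any prime p such that the claim fails; we check each in order.
The first 6 eligible values, up to p = 13, all satisfy the conclusion.
p = 17: 17 mod 8 = 1 — not in {2, 3, 5, 7}.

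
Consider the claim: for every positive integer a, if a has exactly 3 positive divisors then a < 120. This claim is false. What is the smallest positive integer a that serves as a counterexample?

a = 121

We need the least positive integer a for which a has exactly 3 positive divisors but the claim fails.
For a = 4, 9, 25, 49 the conclusion holds.
a = 121: τ(121) = 3; 121 ≥ 120.
So a = 121 is the smallest counterexample.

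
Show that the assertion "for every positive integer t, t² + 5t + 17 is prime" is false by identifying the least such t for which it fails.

t = 8

We need the least positive integer t for which t² + 5t + 17 is not prime.
t = 1: t² + 5t + 17 = 23, prime.
t = 2: t² + 5t + 17 = 31, prime.
t = 3: t² + 5t + 17 = 41, prime.
t = 4: t² + 5t + 17 = 53, prime.
t = 5: t² + 5t + 17 = 67, prime.
t = 6: t² + 5t + 17 = 83, prime.
t = 7: t² + 5t + 17 = 101, prime.
t = 8: t² + 5t + 17 = 121 = 11 × 11, composite.
So t = 8 is the smallest counterexample.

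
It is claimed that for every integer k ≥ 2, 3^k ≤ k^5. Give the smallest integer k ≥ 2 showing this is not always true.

A counterexample is any integer k ≥ 2 such that 3^k > k^5; we check each in order.
The first 9 eligible values, up to k = 10, all satisfy the conclusion.
k = 11: 3^k = 177147 and k^5 = 161051, so 177147 > 161051.

k = 11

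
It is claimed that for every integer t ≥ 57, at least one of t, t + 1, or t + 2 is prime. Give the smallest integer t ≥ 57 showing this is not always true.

t = 62

The first 5 eligible values, up to t = 61, all satisfy the conclusion.
t = 62: 62 = 2 × 31; 63 = 3 × 21; 64 = 2 × 32 — all composite.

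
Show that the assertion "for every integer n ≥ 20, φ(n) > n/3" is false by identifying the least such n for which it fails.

n = 24

The first 4 eligible values, up to n = 23, all satisfy the conclusion.
n = 24: φ(24) = 8 and 24/3 = 8, so φ(24) ≤ 24/3.
Thus n = 24 disproves the claim, and no smaller n works.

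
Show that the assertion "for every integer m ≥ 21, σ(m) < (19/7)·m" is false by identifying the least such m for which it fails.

m = 60

Check each integer m ≥ 21 in order until the claim fails.
For m = 21, 22, 23, 24, …, 57, 58, 59 the conclusion holds.
m = 60: σ(60) = 168; 168 ≥ 1140/7.
So m = 60 is the smallest counterexample.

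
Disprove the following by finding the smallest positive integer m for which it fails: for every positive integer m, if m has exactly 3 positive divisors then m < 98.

m = 121

We need the least positive integer m for which m has exactly 3 positive divisors but the claim fails.
The first 4 eligible values, up to m = 49, all satisfy the conclusion.
m = 121: τ(121) = 3; 121 ≥ 98.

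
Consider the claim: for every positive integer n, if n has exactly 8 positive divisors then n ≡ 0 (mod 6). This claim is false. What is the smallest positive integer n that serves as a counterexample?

For n = 24, 30 the conclusion holds.
n = 40: τ(40) = 8; 40 ≡ 4 (mod 6).

n = 40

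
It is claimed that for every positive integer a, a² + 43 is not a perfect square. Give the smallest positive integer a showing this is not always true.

a = 21

We need the least positive integer a for which a² + 43 is a perfect square.
For a = 1, 2, 3, 4, …, 18, 19, 20 the conclusion holds.
a = 21: 21² + 43 = 484 = 22², a perfect square.
Hence a = 21 is a counterexample.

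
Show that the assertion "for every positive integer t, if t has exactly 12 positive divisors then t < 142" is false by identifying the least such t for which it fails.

t = 150

The first 9 eligible values, up to t = 140, all satisfy the conclusion.
t = 150: τ(150) = 12; 150 ≥ 142.
Thus t = 150 disproves the claim, and no smaller t works.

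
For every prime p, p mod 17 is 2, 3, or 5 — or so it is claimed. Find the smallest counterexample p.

Check each prime p in order until the claim fails.
For p = 2, 3, 5 the conclusion holds.
p = 7: 7 mod 17 = 7 — not in {2, 3, 5}.
So p = 7 is the smallest counterexample.

p = 7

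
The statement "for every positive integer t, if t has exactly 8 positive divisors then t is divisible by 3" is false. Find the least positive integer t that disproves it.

We need the least positive integer t for which t has exactly 8 positive divisors but t is not divisible by 3.
For t = 24, 30 the conclusion holds.
t = 40: τ(40) = 8; 40 mod 3 = 1.
Thus t = 40 disproves the claim, and no smaller t works.

t = 40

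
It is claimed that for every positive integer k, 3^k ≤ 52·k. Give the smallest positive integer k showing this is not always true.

k = 6

We need the least positive integer k for which 3^k > 52·k.
The first 5 eligible values, up to k = 5, all satisfy the conclusion.
k = 6: 3^k = 729 and 52·k = 312, so 729 > 312.
So k = 6 is the smallest counterexample.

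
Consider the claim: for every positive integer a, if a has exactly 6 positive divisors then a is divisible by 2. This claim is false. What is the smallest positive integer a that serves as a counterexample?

Check each positive integer a in order until a has exactly 6 positive divisors but a is not divisible by 2.
For a = 12, 18, 20, 28, 32, 44 the conclusion holds.
a = 45: τ(45) = 6; 45 mod 2 = 1.

a = 45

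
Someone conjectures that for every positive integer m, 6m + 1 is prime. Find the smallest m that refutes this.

m = 4

We need the least positive integer m for which 6m + 1 is not prime.
m = 1: 6m + 1 = 7, prime.
m = 2: 6m + 1 = 13, prime.
m = 3: 6m + 1 = 19, prime.
m = 4: 6m + 1 = 25 = 5 × 5, composite.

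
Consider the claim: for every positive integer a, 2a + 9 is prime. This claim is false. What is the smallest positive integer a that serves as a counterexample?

Check each positive integer a in order until 2a + 9 is not prime.
a = 1: 2a + 9 = 11, prime.
a = 2: 2a + 9 = 13, prime.
a = 3: 2a + 9 = 15 = 3 × 5, composite.
Thus a = 3 disproves the claim, and no smaller a works.

a = 3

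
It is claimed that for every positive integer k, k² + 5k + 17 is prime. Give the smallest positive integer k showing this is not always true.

k = 8

For k = 1, 2, 3, 4, 5, 6, 7 the conclusion holds.
k = 8: k² + 5k + 17 = 121 = 11 × 11, composite.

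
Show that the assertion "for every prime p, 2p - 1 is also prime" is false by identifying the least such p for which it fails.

p = 5

Check each prime p in order until 2p - 1 is not prime.
For p = 2, 3 the conclusion holds.
p = 5: 2p - 1 = 9 = 3 × 3, not prime.
Thus p = 5 disproves the claim, and no smaller p works.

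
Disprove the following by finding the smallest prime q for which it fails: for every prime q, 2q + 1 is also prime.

q = 7

We need the least prime q for which 2q + 1 is not prime.
q = 2: 2q + 1 = 5, prime.
q = 3: 2q + 1 = 7, prime.
q = 5: 2q + 1 = 11, prime.
q = 7: 2q + 1 = 15 = 3 × 5, not prime.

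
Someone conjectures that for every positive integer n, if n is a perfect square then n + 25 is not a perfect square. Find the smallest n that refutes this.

We need the least positive integer n for which n is a perfect square but n + 25 is a perfect square.
For n = 1, 4, 9, 16, …, 81, 100, 121 the conclusion holds.
n = 144: 144 = 12² and 144 + 25 = 169 = 13².

n = 144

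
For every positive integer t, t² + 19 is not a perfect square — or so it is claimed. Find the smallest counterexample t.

A counterexample is any positive integer t such that t² + 19 is a perfect square; we check each in order.
For t = 1, 2, 3, 4, 5, 6, 7, 8 the conclusion holds.
t = 9: 9² + 19 = 100 = 10², a perfect square.
Thus t = 9 disproves the claim, and no smaller t works.

t = 9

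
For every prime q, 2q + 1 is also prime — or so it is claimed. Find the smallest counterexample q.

For q = 2, 3, 5 the conclusion holds.
q = 7: 2q + 1 = 15 = 3 × 5, not prime.

q = 7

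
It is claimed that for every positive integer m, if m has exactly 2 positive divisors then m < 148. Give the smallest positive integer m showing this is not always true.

We need the least positive integer m for which m has exactly 2 positive divisors but the claim fails.
For m = 2, 3, 5, 7, …, 131, 137, 139 the conclusion holds.
m = 149: τ(149) = 2; 149 ≥ 148.
Thus m = 149 disproves the claim, and no smaller m works.

m = 149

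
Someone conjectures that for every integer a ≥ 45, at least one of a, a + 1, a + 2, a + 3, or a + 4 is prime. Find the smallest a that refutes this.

A counterexample is any integer a ≥ 45 such that a, a + 1, a + 2, a + 3, a + 4 are all composite; we check each in order.
For a = 45, 46, 47 the conclusion holds.
a = 48: 48 = 2 × 24; 49 = 7 × 7; 50 = 2 × 25; 51 = 3 × 17; 52 = 2 × 26 — all composite.
Hence a = 48 is a counterexample.

a = 48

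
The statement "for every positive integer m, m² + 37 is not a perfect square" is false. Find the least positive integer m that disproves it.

A counterexample is any positive integer m such that m² + 37 is a perfect square; we check each in order.
The first 17 eligible values, up to m = 17, all satisfy the conclusion.
m = 18: 18² + 37 = 361 = 19², a perfect square.
Thus m = 18 disproves the claim, and no smaller m works.

m = 18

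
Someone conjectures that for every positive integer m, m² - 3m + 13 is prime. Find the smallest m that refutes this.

For m = 1, 2, 3, 4, …, 9, 10, 11 the conclusion holds.
m = 12: m² - 3m + 13 = 121 = 11 × 11, composite.

m = 12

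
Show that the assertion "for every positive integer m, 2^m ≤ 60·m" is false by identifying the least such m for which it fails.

m = 10

A counterexample is any positive integer m such that 2^m > 60·m; we check each in order.
For m = 1, 2, 3, 4, 5, 6, 7, 8, 9 the conclusion holds.
m = 10: 2^m = 1024 and 60·m = 600, so 1024 > 600.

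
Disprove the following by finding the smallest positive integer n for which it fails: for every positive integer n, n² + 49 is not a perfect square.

For n = 1, 2, 3, 4, …, 21, 22, 23 the conclusion holds.
n = 24: 24² + 49 = 625 = 25², a perfect square.
So n = 24 is the smallest counterexample.

n = 24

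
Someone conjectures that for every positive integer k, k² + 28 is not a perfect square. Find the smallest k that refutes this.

k = 6

A counterexample is any positive integer k such that k² + 28 is a perfect square; we check each in order.
k = 1: 1² + 28 = 29, not a perfect square.
k = 2: 2² + 28 = 32, not a perfect square.
k = 3: 3² + 28 = 37, not a perfect square.
k = 4: 4² + 28 = 44, not a perfect square.
k = 5: 5² + 28 = 53, not a perfect square.
k = 6: 6² + 28 = 64 = 8², a perfect square.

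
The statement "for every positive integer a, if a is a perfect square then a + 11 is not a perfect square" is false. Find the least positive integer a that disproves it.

a = 25

A counterexample is any positive integer a such that a is a perfect square but a + 11 is a perfect square; we check each in order.
For a = 1, 4, 9, 16 the conclusion holds.
a = 25: 25 = 5² and 25 + 11 = 36 = 6².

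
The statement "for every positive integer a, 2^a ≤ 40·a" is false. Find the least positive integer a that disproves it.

a = 9

Check each positive integer a in order until 2^a > 40·a.
For a = 1, 2, 3, 4, 5, 6, 7, 8 the conclusion holds.
a = 9: 2^a = 512 and 40·a = 360, so 512 > 360.
So a = 9 is the smallest counterexample.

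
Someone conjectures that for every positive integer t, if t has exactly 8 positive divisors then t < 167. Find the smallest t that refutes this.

Check each positive integer t in order until t has exactly 8 positive divisors but the claim fails.
The first 23 eligible values, up to t = 165, all satisfy the conclusion.
t = 170: τ(170) = 8; 170 ≥ 167.
So t = 170 is the smallest counterexample.

t = 170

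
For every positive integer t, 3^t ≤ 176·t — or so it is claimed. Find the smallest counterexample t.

t = 1: 3^t = 3 and 176·t = 176, so 3 ≤ 176.
t = 2: 3^t = 9 and 176·t = 352, so 9 ≤ 352.
t = 3: 3^t = 27 and 176·t = 528, so 27 ≤ 528.
t = 4: 3^t = 81 and 176·t = 704, so 81 ≤ 704.
t = 5: 3^t = 243 and 176·t = 880, so 243 ≤ 880.
t = 6: 3^t = 729 and 176·t = 1056, so 729 ≤ 1056.
t = 7: 3^t = 2187 and 176·t = 1232, so 2187 > 1232.

t = 7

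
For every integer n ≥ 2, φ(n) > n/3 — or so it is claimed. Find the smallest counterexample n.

n = 6

A counterexample is any integer n ≥ 2 such that the claim fails; we check each in order.
n = 2: φ(2) = 1 and 2/3 = 2/3, so φ(2) > 2/3.
n = 3: φ(3) = 2 and 3/3 = 1, so φ(3) > 3/3.
n = 4: φ(4) = 2 and 4/3 = 4/3, so φ(4) > 4/3.
n = 5: φ(5) = 4 and 5/3 = 5/3, so φ(5) > 5/3.
n = 6: φ(6) = 2 and 6/3 = 2, so φ(6) ≤ 6/3.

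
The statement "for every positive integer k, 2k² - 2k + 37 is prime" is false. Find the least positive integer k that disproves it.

For k = 1, 2 the conclusion holds.
k = 3: 2k² - 2k + 37 = 49 = 7 × 7, composite.
So k = 3 is the smallest counterexample.

k = 3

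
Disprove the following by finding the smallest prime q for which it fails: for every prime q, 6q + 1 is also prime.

A counterexample is any prime q such that 6q + 1 is not prime; we check each in order.
For q = 2, 3, 5, 7, 11, 13, 17 the conclusion holds.
q = 19: 6q + 1 = 115 = 5 × 23, not prime.

q = 19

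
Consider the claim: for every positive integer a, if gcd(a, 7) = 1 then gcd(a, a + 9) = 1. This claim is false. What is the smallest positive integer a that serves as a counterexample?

For a = 1, 2 the conclusion holds.
a = 3: gcd(3, 12) = 3.
Hence a = 3 is a counterexample.

a = 3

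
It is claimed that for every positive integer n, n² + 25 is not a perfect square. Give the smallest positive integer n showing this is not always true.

We need the least positive integer n for which n² + 25 is a perfect square.
The first 11 eligible values, up to n = 11, all satisfy the conclusion.
n = 12: 12² + 25 = 169 = 13², a perfect square.

n = 12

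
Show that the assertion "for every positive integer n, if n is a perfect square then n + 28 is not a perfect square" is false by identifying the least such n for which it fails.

n = 36

n = 1: 1 + 28 = 29, not a perfect square.
n = 4: 4 + 28 = 32, not a perfect square.
n = 9: 9 + 28 = 37, not a perfect square.
n = 16: 16 + 28 = 44, not a perfect square.
n = 25: 25 + 28 = 53, not a perfect square.
n = 36: 36 = 6² and 36 + 28 = 64 = 8².
So n = 36 is the smallest counterexample.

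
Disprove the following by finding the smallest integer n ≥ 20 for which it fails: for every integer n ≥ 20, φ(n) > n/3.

n = 24

We need the least integer n ≥ 20 for which the claim fails.
n = 20: φ(20) = 8 and 20/3 = 20/3, so φ(20) > 20/3.
n = 21: φ(21) = 12 and 21/3 = 7, so φ(21) > 21/3.
n = 22: φ(22) = 10 and 22/3 = 22/3, so φ(22) > 22/3.
n = 23: φ(23) = 22 and 23/3 = 23/3, so φ(23) > 23/3.
n = 24: φ(24) = 8 and 24/3 = 8, so φ(24) ≤ 24/3.
Hence n = 24 is a counterexample.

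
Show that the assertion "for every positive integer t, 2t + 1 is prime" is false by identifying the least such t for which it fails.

Check each positive integer t in order until 2t + 1 is not prime.
For t = 1, 2, 3 the conclusion holds.
t = 4: 2t + 1 = 9 = 3 × 3, composite.
Hence t = 4 is a counterexample.

t = 4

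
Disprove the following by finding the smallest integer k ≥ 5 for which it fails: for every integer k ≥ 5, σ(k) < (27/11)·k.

We need the least integer k ≥ 5 for which the claim fails.
The first 19 eligible values, up to k = 23, all satisfy the conclusion.
k = 24: σ(24) = 60; 60 ≥ 648/11.
So k = 24 is the smallest counterexample.

k = 24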